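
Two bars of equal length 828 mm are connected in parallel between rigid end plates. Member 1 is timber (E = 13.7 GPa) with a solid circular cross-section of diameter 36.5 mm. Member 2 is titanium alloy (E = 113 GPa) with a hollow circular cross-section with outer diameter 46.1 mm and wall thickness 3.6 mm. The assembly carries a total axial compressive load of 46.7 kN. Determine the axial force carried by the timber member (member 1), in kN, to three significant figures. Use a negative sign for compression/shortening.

-9.75 kN

A_1 = 1046 mm².
A_2 = 480.7 mm².
Equal strain + equilibrium ⇒ each member carries load in proportion to AE: A₁E₁ = 14330000 N, A₂E₂ = 54310000 N, ΣAE = 68650000 N.
F₁ = P·A₁E₁/ΣAE = -46700·14330000/68650000 = -9752 N.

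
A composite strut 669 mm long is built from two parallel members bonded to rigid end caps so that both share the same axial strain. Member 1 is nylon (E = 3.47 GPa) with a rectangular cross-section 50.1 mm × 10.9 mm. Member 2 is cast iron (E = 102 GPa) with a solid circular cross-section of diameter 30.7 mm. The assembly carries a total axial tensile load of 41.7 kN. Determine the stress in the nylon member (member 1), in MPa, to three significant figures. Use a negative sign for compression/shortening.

1.87 MPa

A_1 = 546.1 mm².
A_2 = 740.2 mm².
Equal strain + equilibrium ⇒ each member carries load in proportion to AE: A₁E₁ = 1895000 N, A₂E₂ = 75500000 N, ΣAE = 77400000 N.
σ₁ = P·E₁/ΣAE = 41700·3470/77400000 = 1.87 MPa.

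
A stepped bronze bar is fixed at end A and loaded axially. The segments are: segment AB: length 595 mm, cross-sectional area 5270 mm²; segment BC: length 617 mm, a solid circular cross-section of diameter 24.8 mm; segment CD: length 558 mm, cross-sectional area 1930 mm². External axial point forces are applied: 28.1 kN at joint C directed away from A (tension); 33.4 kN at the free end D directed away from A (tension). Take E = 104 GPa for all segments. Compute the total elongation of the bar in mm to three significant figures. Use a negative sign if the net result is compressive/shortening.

0.915 mm

Internal axial forces (sectioning from the free end, tension +): N_CD = 33.4 kN, N_BC = 61.5 kN, N_AB = 61.5 kN.
A_BC = 483.1 mm².
δ_AB = 61500·595/(5270·104000) = 0.06676 mm
δ_BC = 61500·617/(483.1·104000) = 0.7553 mm
δ_CD = 33400·558/(1930·104000) = 0.09285 mm
δ = Σδ_i = 0.9149 mm.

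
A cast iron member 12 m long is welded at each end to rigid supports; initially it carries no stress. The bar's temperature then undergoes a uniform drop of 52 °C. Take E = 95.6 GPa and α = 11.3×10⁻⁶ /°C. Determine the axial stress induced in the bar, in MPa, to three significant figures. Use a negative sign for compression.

56.2 MPa

Free thermal expansion αLΔT = 11.3e-6 · 12000 · -52 = -7.051 mm.
The walls impose strain ε = −(-7.051)/12000 = 5.8760e-04; σ = Eε = 95600 · 5.8760e-04 = 56.17 MPa.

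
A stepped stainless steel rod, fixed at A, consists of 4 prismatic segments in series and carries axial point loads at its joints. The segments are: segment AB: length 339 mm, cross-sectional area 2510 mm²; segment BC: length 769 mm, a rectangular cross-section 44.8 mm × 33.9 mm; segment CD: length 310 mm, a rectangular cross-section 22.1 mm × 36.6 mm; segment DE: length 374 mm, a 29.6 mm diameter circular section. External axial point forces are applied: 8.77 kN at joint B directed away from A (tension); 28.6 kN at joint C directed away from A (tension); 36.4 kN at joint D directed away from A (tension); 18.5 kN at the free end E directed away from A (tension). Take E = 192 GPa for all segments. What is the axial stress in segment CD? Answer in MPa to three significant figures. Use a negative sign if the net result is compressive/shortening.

67.9 MPa

Internal axial forces (sectioning from the free end, tension +): N_DE = 18.5 kN, N_CD = 54.9 kN, N_BC = 83.5 kN, N_AB = 92.27 kN.
A_CD = 808.9 mm².
σ_CD = N_CD/A_CD = 54900/808.9 = 67.87 MPa.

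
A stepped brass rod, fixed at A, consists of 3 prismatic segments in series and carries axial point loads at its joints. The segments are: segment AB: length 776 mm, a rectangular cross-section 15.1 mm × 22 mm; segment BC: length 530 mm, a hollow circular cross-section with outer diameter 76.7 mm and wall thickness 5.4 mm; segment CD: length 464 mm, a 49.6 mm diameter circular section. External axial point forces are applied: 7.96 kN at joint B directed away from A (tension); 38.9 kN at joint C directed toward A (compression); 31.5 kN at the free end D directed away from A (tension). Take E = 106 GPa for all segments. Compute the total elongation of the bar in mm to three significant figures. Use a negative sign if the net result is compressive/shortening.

0.0531 mm

Internal axial forces (sectioning from the free end, tension +): N_CD = 31.5 kN, N_BC = -7.4 kN, N_AB = 0.56 kN.
A_AB = 332.2 mm².
A_BC = 1210 mm².
A_CD = 1932 mm².
δ_AB = 560·776/(332.2·106000) = 0.01234 mm
δ_BC = -7400·530/(1210·106000) = -0.03059 mm
δ_CD = 31500·464/(1932·106000) = 0.07136 mm
δ = Σδ_i = 0.05311 mm.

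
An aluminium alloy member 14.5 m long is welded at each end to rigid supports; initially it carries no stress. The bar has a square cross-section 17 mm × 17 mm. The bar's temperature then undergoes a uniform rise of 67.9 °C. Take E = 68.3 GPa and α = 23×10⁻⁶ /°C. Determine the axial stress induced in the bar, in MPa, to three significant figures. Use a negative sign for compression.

-107 MPa

Free thermal expansion αLΔT = 23e-6 · 14500 · 67.9 = 22.64 mm.
The walls impose strain ε = −(22.64)/14500 = -1.5617e-03; σ = Eε = 68300 · -1.5617e-03 = -106.7 MPa.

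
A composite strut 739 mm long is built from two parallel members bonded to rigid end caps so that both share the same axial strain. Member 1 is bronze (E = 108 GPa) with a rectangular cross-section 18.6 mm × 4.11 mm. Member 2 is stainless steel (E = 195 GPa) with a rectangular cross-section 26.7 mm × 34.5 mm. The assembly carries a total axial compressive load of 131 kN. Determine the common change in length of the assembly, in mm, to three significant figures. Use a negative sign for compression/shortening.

-0.515 mm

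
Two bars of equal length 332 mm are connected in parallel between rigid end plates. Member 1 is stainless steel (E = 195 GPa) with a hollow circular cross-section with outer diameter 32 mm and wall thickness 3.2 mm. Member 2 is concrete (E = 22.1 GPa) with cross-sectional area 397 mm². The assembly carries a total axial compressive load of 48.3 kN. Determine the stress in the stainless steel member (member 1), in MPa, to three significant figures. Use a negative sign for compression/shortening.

A_1 = 289.5 mm².
Equal strain + equilibrium ⇒ each member carries load in proportion to AE: A₁E₁ = 56460000 N, A₂E₂ = 8774000 N, ΣAE = 65230000 N.
σ₁ = P·E₁/ΣAE = -48300·195000/65230000 = -144.4 MPa.

-144 MPa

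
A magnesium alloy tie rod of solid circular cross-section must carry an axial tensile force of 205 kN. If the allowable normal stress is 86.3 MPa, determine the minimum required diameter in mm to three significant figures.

Required area A ≥ P/σ_allow = 205000/86.3 = 2375 mm².
For a solid circular section, d ≥ √(4A/π) = 55 mm.

55.0 mm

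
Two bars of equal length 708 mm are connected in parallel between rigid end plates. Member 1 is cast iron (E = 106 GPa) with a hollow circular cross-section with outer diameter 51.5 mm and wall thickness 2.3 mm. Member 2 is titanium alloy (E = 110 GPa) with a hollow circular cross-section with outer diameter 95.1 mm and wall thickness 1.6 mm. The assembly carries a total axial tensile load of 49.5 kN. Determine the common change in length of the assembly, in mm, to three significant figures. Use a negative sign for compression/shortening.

A_1 = 355.5 mm².
A_2 = 470 mm².
Equal strain + equilibrium ⇒ each member carries load in proportion to AE: A₁E₁ = 37680000 N, A₂E₂ = 51700000 N, ΣAE = 89380000 N.
δ = PL/ΣAE = 49500·708/89380000 = 0.3921 mm.

0.392 mm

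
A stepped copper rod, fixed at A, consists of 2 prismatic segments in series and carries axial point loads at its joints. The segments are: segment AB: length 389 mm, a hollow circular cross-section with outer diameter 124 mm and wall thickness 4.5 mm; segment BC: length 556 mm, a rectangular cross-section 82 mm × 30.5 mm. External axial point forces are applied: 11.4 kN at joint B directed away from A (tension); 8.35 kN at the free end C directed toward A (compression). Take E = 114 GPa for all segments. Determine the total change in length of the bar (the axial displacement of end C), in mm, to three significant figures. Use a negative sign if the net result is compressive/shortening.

Internal axial forces (sectioning from the free end, tension +): N_BC = -8.35 kN, N_AB = 3.05 kN.
A_AB = 1689 mm².
A_BC = 2501 mm².
δ_AB = 3050·389/(1689·114000) = 0.00616 mm
δ_BC = -8350·556/(2501·114000) = -0.01628 mm
δ = Σδ_i = -0.01012 mm.

-0.0101 mm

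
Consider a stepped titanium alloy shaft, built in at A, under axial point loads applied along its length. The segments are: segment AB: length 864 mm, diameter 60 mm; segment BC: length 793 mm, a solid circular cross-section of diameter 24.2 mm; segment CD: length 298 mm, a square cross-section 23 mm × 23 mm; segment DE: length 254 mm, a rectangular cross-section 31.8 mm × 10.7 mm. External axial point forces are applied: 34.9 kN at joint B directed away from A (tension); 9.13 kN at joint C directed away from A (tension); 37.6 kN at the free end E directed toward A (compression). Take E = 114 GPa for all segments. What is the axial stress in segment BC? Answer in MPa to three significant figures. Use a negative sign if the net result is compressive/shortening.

Internal axial forces (sectioning from the free end, tension +): N_DE = -37.6 kN, N_CD = -37.6 kN, N_BC = -28.47 kN, N_AB = 6.43 kN.
A_BC = 460 mm².
σ_BC = N_BC/A_BC = -28470/460 = -61.9 MPa.

-61.9 MPa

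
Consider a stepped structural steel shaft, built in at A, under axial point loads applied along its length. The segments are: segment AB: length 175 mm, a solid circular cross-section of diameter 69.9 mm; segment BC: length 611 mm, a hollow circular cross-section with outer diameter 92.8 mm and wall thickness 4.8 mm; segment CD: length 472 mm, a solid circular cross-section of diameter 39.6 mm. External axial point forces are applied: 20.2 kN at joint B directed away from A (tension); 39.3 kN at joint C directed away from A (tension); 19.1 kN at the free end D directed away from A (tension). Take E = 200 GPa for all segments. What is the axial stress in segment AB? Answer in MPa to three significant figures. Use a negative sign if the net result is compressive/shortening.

Internal axial forces (sectioning from the free end, tension +): N_CD = 19.1 kN, N_BC = 58.4 kN, N_AB = 78.6 kN.
A_AB = 3837 mm².
σ_AB = N_AB/A_AB = 78600/3837 = 20.48 MPa.

20.5 MPa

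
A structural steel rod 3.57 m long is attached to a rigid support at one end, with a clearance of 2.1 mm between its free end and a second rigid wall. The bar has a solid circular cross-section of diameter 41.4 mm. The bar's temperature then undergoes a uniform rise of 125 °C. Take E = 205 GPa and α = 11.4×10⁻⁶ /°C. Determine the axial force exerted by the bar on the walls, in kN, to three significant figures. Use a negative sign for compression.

Free thermal expansion αLΔT = 11.4e-6 · 3570 · 125 = 5.087 mm.
The walls engage after the gap closes; constrained expansion = 5.087 − 2.1 = 2.987 mm.
The walls impose strain ε = −(2.987)/3570 = -8.3676e-04; σ = Eε = 205000 · -8.3676e-04 = -171.5 MPa.
Wall reaction R = σ·A = -171.5·1346 = -230900 N = -230.9 kN.

-231 kN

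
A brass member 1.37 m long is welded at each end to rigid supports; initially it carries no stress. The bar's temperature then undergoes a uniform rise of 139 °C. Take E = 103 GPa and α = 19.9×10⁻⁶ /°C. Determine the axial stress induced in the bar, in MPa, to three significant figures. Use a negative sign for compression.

Free thermal expansion αLΔT = 19.9e-6 · 1370 · 139 = 3.79 mm.
The walls impose strain ε = −(3.79)/1370 = -2.7661e-03; σ = Eε = 103000 · -2.7661e-03 = -284.9 MPa.

-285 MPa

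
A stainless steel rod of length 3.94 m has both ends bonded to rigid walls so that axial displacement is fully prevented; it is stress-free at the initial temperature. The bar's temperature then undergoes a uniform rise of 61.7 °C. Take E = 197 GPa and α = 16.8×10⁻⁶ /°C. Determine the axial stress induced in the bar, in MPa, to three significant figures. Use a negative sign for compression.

-204 MPa

Free thermal expansion αLΔT = 16.8e-6 · 3940 · 61.7 = 4.084 mm.
The walls impose strain ε = −(4.084)/3940 = -1.0366e-03; σ = Eε = 197000 · -1.0366e-03 = -204.2 MPa.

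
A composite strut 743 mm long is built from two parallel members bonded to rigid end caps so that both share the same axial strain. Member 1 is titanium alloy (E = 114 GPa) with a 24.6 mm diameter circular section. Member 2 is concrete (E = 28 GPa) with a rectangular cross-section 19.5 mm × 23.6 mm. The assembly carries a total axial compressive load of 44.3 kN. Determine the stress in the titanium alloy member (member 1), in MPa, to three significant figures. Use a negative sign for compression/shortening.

-75.3 MPa

A_1 = 475.3 mm².
A_2 = 460.2 mm².
Equal strain + equilibrium ⇒ each member carries load in proportion to AE: A₁E₁ = 54180000 N, A₂E₂ = 12890000 N, ΣAE = 67070000 N.
σ₁ = P·E₁/ΣAE = -44300·114000/67070000 = -75.3 MPa.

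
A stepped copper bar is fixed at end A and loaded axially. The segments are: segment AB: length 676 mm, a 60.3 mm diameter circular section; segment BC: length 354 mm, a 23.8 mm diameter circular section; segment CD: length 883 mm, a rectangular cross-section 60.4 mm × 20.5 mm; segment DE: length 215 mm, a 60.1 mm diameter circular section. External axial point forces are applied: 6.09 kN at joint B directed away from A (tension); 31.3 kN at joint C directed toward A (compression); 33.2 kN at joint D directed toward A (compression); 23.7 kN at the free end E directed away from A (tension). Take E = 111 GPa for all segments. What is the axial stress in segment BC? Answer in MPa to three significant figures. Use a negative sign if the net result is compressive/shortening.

Internal axial forces (sectioning from the free end, tension +): N_DE = 23.7 kN, N_CD = -9.5 kN, N_BC = -40.8 kN, N_AB = -34.71 kN.
A_BC = 444.9 mm².
σ_BC = N_BC/A_BC = -40800/444.9 = -91.71 MPa.

-91.7 MPa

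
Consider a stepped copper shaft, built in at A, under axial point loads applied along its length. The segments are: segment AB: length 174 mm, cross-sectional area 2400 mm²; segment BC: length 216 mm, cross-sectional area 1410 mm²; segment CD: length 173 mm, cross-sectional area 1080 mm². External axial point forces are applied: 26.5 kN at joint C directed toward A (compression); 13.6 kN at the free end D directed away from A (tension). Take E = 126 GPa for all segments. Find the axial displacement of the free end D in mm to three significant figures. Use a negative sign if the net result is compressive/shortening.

Internal axial forces (sectioning from the free end, tension +): N_CD = 13.6 kN, N_BC = -12.9 kN, N_AB = -12.9 kN.
δ_AB = -12900·174/(2400·126000) = -0.007423 mm
δ_BC = -12900·216/(1410·126000) = -0.01568 mm
δ_CD = 13600·173/(1080·126000) = 0.01729 mm
δ = Σδ_i = -0.005817 mm.

-0.00582 mm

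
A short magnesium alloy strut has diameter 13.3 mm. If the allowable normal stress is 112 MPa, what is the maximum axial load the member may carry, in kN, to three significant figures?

15.6 kN

A = 138.9 mm².
P_max = σ_allow · A = 112 · 138.9 = 15560 N = 15.56 kN.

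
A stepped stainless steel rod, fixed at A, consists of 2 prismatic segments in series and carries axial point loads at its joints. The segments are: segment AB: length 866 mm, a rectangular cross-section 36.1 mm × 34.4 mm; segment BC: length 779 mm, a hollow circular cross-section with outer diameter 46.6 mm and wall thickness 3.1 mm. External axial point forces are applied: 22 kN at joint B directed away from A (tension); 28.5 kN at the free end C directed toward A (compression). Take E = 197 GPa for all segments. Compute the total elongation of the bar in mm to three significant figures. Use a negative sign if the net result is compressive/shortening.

Internal axial forces (sectioning from the free end, tension +): N_BC = -28.5 kN, N_AB = -6.5 kN.
A_AB = 1242 mm².
A_BC = 423.6 mm².
δ_AB = -6500·866/(1242·197000) = -0.02301 mm
δ_BC = -28500·779/(423.6·197000) = -0.266 mm
δ = Σδ_i = -0.289 mm.

-0.289 mm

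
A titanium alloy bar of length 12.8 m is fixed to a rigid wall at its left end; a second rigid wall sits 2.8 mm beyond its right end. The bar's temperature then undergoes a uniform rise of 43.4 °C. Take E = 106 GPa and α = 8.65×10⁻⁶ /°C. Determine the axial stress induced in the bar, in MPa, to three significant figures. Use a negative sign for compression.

Free thermal expansion αLΔT = 8.65e-6 · 12800 · 43.4 = 4.805 mm.
The walls engage after the gap closes; constrained expansion = 4.805 − 2.8 = 2.005 mm.
The walls impose strain ε = −(2.005)/12800 = -1.5666e-04; σ = Eε = 106000 · -1.5666e-04 = -16.61 MPa.

-16.6 MPa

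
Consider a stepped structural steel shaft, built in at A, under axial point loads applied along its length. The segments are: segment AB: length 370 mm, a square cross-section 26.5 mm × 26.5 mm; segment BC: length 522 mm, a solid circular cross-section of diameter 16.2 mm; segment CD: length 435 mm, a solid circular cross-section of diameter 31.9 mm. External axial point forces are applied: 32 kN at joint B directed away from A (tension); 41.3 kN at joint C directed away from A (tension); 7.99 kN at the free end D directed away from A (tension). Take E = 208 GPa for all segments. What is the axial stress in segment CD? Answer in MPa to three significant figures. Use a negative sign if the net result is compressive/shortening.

10.0 MPa

Internal axial forces (sectioning from the free end, tension +): N_CD = 7.99 kN, N_BC = 49.29 kN, N_AB = 81.29 kN.
A_CD = 799.2 mm².
σ_CD = N_CD/A_CD = 7990/799.2 = 9.997 MPa.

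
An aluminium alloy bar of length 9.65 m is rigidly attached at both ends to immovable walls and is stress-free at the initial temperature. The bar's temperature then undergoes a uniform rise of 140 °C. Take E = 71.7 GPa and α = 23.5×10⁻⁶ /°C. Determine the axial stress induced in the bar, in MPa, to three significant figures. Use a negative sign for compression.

Free thermal expansion αLΔT = 23.5e-6 · 9650 · 140 = 31.75 mm.
The walls impose strain ε = −(31.75)/9650 = -3.2900e-03; σ = Eε = 71700 · -3.2900e-03 = -235.9 MPa.

-236 MPa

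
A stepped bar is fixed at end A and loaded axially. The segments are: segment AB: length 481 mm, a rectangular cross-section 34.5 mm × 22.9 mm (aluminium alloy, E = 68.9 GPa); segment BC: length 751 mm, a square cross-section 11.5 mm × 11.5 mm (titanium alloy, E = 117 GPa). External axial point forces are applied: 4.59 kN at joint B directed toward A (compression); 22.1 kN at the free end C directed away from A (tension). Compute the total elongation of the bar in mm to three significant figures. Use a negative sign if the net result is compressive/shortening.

Internal axial forces (sectioning from the free end, tension +): N_BC = 22.1 kN, N_AB = 17.51 kN.
A_AB = 790 mm².
A_BC = 132.2 mm².
δ_AB = 17510·481/(790·68900) = 0.1547 mm
δ_BC = 22100·751/(132.2·117000) = 1.073 mm
δ = Σδ_i = 1.227 mm.

1.23 mm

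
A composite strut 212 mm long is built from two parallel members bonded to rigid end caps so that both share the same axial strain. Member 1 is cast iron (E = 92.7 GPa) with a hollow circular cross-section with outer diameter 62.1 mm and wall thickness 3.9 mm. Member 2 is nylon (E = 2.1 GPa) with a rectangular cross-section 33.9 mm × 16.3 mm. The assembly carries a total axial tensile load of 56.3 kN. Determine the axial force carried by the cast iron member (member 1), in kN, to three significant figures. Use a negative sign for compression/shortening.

55.3 kN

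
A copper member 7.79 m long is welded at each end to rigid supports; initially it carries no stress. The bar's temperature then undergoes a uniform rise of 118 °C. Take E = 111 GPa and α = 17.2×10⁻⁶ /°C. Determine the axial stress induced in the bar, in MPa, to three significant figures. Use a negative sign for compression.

-225 MPa

Free thermal expansion αLΔT = 17.2e-6 · 7790 · 118 = 15.81 mm.
The walls impose strain ε = −(15.81)/7790 = -2.0296e-03; σ = Eε = 111000 · -2.0296e-03 = -225.3 MPa.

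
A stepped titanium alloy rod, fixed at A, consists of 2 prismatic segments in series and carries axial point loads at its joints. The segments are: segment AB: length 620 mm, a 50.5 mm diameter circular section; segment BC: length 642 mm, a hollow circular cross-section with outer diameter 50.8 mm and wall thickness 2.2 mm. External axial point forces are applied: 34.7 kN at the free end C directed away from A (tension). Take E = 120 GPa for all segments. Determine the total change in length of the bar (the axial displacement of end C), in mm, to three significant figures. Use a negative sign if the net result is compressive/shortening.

Internal axial forces (sectioning from the free end, tension +): N_BC = 34.7 kN, N_AB = 34.7 kN.
A_AB = 2003 mm².
A_BC = 335.9 mm².
δ_AB = 34700·620/(2003·120000) = 0.08951 mm
δ_BC = 34700·642/(335.9·120000) = 0.5527 mm
δ = Σδ_i = 0.6422 mm.

0.642 mm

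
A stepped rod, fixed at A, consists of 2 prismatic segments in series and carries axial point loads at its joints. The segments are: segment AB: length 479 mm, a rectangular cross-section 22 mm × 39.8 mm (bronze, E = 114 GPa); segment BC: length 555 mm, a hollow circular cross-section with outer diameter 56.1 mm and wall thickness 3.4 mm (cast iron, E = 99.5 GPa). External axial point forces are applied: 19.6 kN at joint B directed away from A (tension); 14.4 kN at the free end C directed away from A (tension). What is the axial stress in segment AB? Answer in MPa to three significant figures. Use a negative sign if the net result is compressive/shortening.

Internal axial forces (sectioning from the free end, tension +): N_BC = 14.4 kN, N_AB = 34 kN.
A_AB = 875.6 mm².
σ_AB = N_AB/A_AB = 34000/875.6 = 38.83 MPa.

38.8 MPa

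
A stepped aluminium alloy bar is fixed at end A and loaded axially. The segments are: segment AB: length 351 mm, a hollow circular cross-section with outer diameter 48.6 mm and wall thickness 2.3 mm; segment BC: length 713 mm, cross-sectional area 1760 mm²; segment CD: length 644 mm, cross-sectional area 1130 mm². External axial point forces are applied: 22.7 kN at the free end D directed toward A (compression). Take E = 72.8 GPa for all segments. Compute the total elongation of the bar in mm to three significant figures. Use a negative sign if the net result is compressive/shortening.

-0.631 mm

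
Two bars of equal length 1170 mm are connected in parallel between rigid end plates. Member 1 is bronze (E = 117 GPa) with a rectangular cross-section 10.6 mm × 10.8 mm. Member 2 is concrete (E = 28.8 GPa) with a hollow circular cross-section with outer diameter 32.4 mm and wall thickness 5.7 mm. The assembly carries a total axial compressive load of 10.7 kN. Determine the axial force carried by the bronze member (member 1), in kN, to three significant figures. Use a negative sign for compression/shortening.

A_1 = 114.5 mm².
A_2 = 478.1 mm².
Equal strain + equilibrium ⇒ each member carries load in proportion to AE: A₁E₁ = 13390000 N, A₂E₂ = 13770000 N, ΣAE = 27160000 N.
F₁ = P·A₁E₁/ΣAE = -10700·13390000/27160000 = -5276 N.

-5.28 kN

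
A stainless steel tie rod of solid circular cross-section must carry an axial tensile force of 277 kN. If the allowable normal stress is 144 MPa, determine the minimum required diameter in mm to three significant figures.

Required area A ≥ P/σ_allow = 277000/144 = 1924 mm².
For a solid circular section, d ≥ √(4A/π) = 49.49 mm.

49.5 mm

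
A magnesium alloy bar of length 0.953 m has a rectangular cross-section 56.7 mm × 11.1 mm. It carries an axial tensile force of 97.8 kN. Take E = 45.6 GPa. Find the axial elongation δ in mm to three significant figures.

3.25 mm

A = 629.4 mm².
δ_mech = NL/(AE) = 97800·953/(629.4·45600) = 3.248 mm.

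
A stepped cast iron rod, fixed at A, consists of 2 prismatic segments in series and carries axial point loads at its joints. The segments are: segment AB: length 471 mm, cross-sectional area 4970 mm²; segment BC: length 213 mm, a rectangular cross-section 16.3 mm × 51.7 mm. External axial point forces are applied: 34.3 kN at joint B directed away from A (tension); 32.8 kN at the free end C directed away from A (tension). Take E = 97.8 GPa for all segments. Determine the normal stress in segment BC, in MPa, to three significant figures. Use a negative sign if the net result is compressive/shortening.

38.9 MPa

Internal axial forces (sectioning from the free end, tension +): N_BC = 32.8 kN, N_AB = 67.1 kN.
A_BC = 842.7 mm².
σ_BC = N_BC/A_BC = 32800/842.7 = 38.92 MPa.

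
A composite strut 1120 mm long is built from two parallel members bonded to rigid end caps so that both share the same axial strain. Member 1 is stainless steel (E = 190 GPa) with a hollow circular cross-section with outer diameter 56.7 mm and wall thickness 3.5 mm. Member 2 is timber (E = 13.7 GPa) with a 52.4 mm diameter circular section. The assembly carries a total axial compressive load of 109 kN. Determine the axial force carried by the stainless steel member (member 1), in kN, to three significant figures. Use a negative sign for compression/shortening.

-86.1 kN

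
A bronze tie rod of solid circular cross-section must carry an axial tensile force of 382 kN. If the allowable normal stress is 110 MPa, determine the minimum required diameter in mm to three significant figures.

Required area A ≥ P/σ_allow = 382000/110 = 3473 mm².
For a solid circular section, d ≥ √(4A/π) = 66.5 mm.

66.5 mm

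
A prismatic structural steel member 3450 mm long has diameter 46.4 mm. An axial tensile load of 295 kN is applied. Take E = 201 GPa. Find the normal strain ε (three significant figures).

8.68e-04

A = 1691 mm².
σ = N/A = 174.5 MPa; ε = σ/E = 174.5/201000 = 8.680e-04.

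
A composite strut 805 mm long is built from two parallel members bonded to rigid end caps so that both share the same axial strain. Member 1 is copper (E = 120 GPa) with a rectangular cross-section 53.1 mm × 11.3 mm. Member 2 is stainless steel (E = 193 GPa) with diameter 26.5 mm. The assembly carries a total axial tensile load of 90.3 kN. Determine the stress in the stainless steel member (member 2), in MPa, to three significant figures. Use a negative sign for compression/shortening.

97.7 MPa

A_1 = 600 mm².
A_2 = 551.5 mm².
Equal strain + equilibrium ⇒ each member carries load in proportion to AE: A₁E₁ = 72000000 N, A₂E₂ = 106400000 N, ΣAE = 178500000 N.
σ₂ = P·E₂/ΣAE = 90300·193000/178500000 = 97.66 MPa.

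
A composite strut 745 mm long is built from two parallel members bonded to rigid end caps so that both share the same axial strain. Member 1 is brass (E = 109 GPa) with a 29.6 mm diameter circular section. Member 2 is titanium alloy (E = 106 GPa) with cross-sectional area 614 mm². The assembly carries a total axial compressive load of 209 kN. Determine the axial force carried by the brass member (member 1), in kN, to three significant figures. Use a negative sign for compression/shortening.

-112 kN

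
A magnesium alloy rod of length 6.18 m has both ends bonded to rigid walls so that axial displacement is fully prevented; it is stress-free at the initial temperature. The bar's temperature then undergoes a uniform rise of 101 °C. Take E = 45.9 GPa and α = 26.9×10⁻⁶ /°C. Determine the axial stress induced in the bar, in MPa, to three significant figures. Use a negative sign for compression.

Free thermal expansion αLΔT = 26.9e-6 · 6180 · 101 = 16.79 mm.
The walls impose strain ε = −(16.79)/6180 = -2.7169e-03; σ = Eε = 45900 · -2.7169e-03 = -124.7 MPa.

-125 MPa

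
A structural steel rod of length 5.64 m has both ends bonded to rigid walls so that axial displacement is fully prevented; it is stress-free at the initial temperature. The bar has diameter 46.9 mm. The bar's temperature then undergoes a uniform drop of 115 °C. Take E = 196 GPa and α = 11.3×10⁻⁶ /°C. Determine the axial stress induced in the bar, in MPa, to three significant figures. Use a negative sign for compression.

Free thermal expansion αLΔT = 11.3e-6 · 5640 · -115 = -7.329 mm.
The walls impose strain ε = −(-7.329)/5640 = 1.2995e-03; σ = Eε = 196000 · 1.2995e-03 = 254.7 MPa.

255 MPa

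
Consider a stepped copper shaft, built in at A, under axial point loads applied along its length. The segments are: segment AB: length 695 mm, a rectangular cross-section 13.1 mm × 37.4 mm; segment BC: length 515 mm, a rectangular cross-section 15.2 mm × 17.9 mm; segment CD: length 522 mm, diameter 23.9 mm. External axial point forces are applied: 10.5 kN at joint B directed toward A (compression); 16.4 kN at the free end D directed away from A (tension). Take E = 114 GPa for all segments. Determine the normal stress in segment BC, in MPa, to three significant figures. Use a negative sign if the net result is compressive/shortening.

60.3 MPa

Internal axial forces (sectioning from the free end, tension +): N_CD = 16.4 kN, N_BC = 16.4 kN, N_AB = 5.9 kN.
A_BC = 272.1 mm².
σ_BC = N_BC/A_BC = 16400/272.1 = 60.28 MPa.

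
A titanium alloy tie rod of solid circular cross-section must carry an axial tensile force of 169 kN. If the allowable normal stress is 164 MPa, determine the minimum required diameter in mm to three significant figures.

36.2 mm

Required area A ≥ P/σ_allow = 169000/164 = 1030 mm².
For a solid circular section, d ≥ √(4A/π) = 36.22 mm.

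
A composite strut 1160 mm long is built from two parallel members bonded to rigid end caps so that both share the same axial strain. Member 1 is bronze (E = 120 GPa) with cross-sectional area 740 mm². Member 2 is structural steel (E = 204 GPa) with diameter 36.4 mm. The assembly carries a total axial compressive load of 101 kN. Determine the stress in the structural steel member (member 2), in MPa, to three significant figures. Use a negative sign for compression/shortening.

-68.4 MPa

A_2 = 1041 mm².
Equal strain + equilibrium ⇒ each member carries load in proportion to AE: A₁E₁ = 88800000 N, A₂E₂ = 212300000 N, ΣAE = 301100000 N.
σ₂ = P·E₂/ΣAE = -101000·204000/301100000 = -68.43 MPa.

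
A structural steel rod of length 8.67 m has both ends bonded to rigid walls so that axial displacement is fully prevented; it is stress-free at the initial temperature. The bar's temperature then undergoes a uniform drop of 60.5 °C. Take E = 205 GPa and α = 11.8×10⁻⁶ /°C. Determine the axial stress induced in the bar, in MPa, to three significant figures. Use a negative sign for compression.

Free thermal expansion αLΔT = 11.8e-6 · 8670 · -60.5 = -6.19 mm.
The walls impose strain ε = −(-6.19)/8670 = 7.1390e-04; σ = Eε = 205000 · 7.1390e-04 = 146.3 MPa.

146 MPa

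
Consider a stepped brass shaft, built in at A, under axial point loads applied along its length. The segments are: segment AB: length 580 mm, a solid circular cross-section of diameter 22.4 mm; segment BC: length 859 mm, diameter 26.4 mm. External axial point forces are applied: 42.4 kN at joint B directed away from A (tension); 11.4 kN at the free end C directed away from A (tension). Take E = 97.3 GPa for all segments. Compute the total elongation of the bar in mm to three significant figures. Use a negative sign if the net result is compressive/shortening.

0.998 mm

Internal axial forces (sectioning from the free end, tension +): N_BC = 11.4 kN, N_AB = 53.8 kN.
A_AB = 394.1 mm².
A_BC = 547.4 mm².
δ_AB = 53800·580/(394.1·97300) = 0.8138 mm
δ_BC = 11400·859/(547.4·97300) = 0.1839 mm
δ = Σδ_i = 0.9976 mm.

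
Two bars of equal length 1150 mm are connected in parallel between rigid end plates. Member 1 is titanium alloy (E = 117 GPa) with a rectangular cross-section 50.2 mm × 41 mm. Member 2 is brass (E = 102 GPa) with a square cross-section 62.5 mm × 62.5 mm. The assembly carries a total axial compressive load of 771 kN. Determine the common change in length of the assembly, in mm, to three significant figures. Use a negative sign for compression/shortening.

A_1 = 2058 mm².
A_2 = 3906 mm².
Equal strain + equilibrium ⇒ each member carries load in proportion to AE: A₁E₁ = 240800000 N, A₂E₂ = 398400000 N, ΣAE = 639200000 N.
δ = PL/ΣAE = -771000·1150/639200000 = -1.387 mm.

-1.39 mm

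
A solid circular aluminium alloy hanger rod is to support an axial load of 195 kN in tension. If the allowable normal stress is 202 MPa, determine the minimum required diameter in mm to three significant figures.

Required area A ≥ P/σ_allow = 195000/202 = 965.3 mm².
For a solid circular section, d ≥ √(4A/π) = 35.06 mm.

35.1 mm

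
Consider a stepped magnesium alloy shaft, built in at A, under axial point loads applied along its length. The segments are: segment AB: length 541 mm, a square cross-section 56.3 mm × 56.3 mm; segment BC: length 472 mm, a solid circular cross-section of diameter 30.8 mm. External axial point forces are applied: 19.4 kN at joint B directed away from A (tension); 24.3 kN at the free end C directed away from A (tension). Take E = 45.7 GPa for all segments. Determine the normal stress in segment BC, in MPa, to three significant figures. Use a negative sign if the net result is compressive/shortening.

32.6 MPa

Internal axial forces (sectioning from the free end, tension +): N_BC = 24.3 kN, N_AB = 43.7 kN.
A_BC = 745.1 mm².
σ_BC = N_BC/A_BC = 24300/745.1 = 32.61 MPa.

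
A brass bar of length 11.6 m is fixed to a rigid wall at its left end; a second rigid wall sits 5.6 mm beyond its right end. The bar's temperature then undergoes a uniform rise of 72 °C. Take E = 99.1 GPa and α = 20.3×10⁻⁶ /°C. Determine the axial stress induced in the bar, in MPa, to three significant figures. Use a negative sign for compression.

-97.0 MPa

Free thermal expansion αLΔT = 20.3e-6 · 11600 · 72 = 16.95 mm.
The walls engage after the gap closes; constrained expansion = 16.95 − 5.6 = 11.35 mm.
The walls impose strain ε = −(11.35)/11600 = -9.7884e-04; σ = Eε = 99100 · -9.7884e-04 = -97 MPa.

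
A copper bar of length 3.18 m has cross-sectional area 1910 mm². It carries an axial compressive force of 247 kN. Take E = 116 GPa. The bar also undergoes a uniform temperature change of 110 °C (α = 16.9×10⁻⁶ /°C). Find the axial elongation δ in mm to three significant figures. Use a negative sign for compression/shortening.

2.37 mm

δ_mech = NL/(AE) = -247000·3180/(1910·116000) = -3.545 mm.
δ_thermal = αLΔT = 16.9e-6·3180·110 = 5.912 mm.
δ = δ_mech + δ_thermal = 2.366 mm.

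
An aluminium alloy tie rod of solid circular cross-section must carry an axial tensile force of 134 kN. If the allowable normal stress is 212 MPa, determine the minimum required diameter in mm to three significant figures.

Required area A ≥ P/σ_allow = 134000/212 = 632.1 mm².
For a solid circular section, d ≥ √(4A/π) = 28.37 mm.

28.4 mm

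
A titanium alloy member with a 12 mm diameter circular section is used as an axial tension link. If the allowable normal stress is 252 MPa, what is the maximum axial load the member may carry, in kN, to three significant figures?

A = 113.1 mm².
P_max = σ_allow · A = 252 · 113.1 = 28500 N = 28.5 kN.

28.5 kN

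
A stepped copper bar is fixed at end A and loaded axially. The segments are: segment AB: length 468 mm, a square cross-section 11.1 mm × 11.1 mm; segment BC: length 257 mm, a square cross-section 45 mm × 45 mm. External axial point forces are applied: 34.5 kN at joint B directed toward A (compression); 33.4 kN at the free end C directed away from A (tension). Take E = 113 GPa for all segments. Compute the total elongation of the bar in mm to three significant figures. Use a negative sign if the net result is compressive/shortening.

Internal axial forces (sectioning from the free end, tension +): N_BC = 33.4 kN, N_AB = -1.1 kN.
A_AB = 123.2 mm².
A_BC = 2025 mm².
δ_AB = -1100·468/(123.2·113000) = -0.03698 mm
δ_BC = 33400·257/(2025·113000) = 0.03751 mm
δ = Σδ_i = 0.000537 mm.

5.37e-04 mm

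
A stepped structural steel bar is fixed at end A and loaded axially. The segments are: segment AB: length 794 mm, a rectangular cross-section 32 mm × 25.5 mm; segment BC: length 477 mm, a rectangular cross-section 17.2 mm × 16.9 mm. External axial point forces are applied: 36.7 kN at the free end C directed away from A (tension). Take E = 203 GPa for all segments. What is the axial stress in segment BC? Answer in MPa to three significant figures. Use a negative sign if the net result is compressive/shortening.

Internal axial forces (sectioning from the free end, tension +): N_BC = 36.7 kN, N_AB = 36.7 kN.
A_BC = 290.7 mm².
σ_BC = N_BC/A_BC = 36700/290.7 = 126.3 MPa.

126 MPa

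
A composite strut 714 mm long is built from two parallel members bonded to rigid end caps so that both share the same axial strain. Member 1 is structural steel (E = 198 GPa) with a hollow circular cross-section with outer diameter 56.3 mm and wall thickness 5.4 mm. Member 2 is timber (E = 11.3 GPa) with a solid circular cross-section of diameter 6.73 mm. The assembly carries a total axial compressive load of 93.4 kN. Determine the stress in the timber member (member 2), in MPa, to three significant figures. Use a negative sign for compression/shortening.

-6.16 MPa

A_1 = 863.5 mm².
A_2 = 35.57 mm².
Equal strain + equilibrium ⇒ each member carries load in proportion to AE: A₁E₁ = 171000000 N, A₂E₂ = 402000 N, ΣAE = 171400000 N.
σ₂ = P·E₂/ΣAE = -93400·11300/171400000 = -6.159 MPa.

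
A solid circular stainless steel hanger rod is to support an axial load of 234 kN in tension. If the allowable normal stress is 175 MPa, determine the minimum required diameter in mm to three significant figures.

41.3 mm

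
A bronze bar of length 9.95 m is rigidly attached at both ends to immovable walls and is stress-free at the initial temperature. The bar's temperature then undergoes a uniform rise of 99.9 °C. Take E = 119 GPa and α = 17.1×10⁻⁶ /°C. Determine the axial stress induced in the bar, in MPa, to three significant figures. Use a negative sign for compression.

-203 MPa

Free thermal expansion αLΔT = 17.1e-6 · 9950 · 99.9 = 17 mm.
The walls impose strain ε = −(17)/9950 = -1.7083e-03; σ = Eε = 119000 · -1.7083e-03 = -203.3 MPa.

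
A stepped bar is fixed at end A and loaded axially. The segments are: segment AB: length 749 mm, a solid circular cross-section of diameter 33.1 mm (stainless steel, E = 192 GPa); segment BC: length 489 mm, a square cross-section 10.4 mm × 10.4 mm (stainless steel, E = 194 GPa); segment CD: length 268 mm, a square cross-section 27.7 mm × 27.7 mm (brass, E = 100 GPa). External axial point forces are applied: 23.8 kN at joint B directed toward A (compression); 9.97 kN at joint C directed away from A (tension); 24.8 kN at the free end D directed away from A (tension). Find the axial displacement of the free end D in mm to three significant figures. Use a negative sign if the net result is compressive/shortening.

0.947 mm

Internal axial forces (sectioning from the free end, tension +): N_CD = 24.8 kN, N_BC = 34.77 kN, N_AB = 10.97 kN.
A_AB = 860.5 mm².
A_BC = 108.2 mm².
A_CD = 767.3 mm².
δ_AB = 10970·749/(860.5·192000) = 0.04973 mm
δ_BC = 34770·489/(108.2·194000) = 0.8103 mm
δ_CD = 24800·268/(767.3·100000) = 0.08662 mm
δ = Σδ_i = 0.9467 mm.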